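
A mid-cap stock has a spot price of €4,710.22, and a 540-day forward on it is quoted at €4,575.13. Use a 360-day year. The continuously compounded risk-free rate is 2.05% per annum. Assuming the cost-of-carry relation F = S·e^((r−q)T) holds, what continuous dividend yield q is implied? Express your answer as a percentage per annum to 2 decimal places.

From F = S·e^((r−q)T): (r − q) = ln(F/S)/T
ln(4575.13/4710.22) = ln(0.971320) = -0.029099
(r − q) = -0.029099 / (540/360) = -0.019399
q = r − ln(F/S)/T = 0.0205 + 0.019399 = 0.039899
q = 3.99%

3.99%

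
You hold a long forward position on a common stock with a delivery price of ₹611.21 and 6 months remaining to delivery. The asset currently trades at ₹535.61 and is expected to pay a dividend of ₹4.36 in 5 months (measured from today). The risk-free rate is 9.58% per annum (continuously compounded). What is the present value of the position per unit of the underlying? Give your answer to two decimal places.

-₹51.20

PV(remaining dividends) I = 4.36·e^(−0.0958·5/12) = 4.1894
Current forward F = (S − I)·e^(rT) = (535.61 − 4.1894)·e^(0.0958·6/12) = 531.4206 × 1.049066 = 557.4953
Value (long) = (F − K)·e^(−rT) = (557.4953 − 611.21) × 0.953229 = -51.2024
Value = -₹51.20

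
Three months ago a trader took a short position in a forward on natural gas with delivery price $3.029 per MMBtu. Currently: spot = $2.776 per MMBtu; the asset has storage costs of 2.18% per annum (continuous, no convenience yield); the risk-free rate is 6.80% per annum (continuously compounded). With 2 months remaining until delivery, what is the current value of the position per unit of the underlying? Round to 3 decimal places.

Current fair forward for the remaining 2 months: F = S·e^((r + u)·T), (r + u) = 0.0680 + 0.0218 = 0.0898
F = 2.776 · e^(0.0898 × 2/12) = 2.776 × 1.015079 = 2.8179
Value of long forward = (F − K)·e^(−rT) = (2.8179 − 3.029) · e^(−0.0680·2/12)
= -0.2111 × 0.988731 = -0.209
Short position value = −(long value) = $0.209

$0.209 per MMBtu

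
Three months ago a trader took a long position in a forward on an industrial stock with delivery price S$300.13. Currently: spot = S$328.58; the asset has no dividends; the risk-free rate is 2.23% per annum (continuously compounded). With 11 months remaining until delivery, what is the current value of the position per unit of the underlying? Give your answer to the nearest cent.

Current fair forward for the remaining 11 months: F = S·e^(r·T), r = 0.0223
F = 328.58 · e^(0.0223 × 11/12) = 328.58 × 1.020652 = 335.3658
Value of long forward = (F − K)·e^(−rT) = (335.3658 − 300.13) · e^(−0.0223·11/12)
= 35.2358 × 0.979766 = 34.52

S$34.52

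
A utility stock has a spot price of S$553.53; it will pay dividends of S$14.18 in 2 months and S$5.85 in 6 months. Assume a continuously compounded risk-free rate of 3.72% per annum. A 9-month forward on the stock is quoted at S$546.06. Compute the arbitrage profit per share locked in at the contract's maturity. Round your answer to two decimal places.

PV(dividends) I = 14.18·e^(−0.0372·2/12) + 5.85·e^(−0.0372·6/12) = 19.8346
Fair forward F* = (S − I)·e^(rT) = (553.53 − 19.8346)·e^0.027900 = 533.6954 × 1.028293 = 548.7952
Market S$546.06 < fair 548.7952: forward underpriced → reverse cash-and-carry (short the stock, invest proceeds at r, pay the dividends, go long the forward).
Profit at T = |F_mkt − F*| = |546.06 − 548.7952| = S$2.74 per share

S$2.74 per share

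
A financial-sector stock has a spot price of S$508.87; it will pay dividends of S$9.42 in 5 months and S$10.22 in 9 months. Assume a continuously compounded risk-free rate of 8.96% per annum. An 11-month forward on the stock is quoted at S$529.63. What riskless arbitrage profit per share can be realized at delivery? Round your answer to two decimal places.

PV(dividends) I = 9.42·e^(−0.0896·5/12) + 10.22·e^(−0.0896·9/12) = 18.6306
Fair forward F* = (S − I)·e^(rT) = (508.87 − 18.6306)·e^0.082133 = 490.2394 × 1.085600 = 532.2039
Market S$529.63 < fair 532.2039: forward underpriced → reverse cash-and-carry (short the stock, invest proceeds at r, pay the dividends, go long the forward).
Profit at T = |F_mkt − F*| = |529.63 − 532.2039| = S$2.57 per share

S$2.57 per share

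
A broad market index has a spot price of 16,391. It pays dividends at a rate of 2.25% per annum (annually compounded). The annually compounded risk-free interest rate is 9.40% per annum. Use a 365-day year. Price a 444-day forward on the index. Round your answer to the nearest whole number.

F = S · (1+r)^T / (1+q)^T
= 16391 × 1.115481 / 1.027436 = 16391 × 1.085694
F = 17,796

17,796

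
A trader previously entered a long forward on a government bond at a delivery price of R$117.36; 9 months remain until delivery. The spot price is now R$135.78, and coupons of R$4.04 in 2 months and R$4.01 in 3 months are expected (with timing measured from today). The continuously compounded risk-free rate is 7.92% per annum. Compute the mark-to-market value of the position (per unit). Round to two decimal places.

PV(remaining coupons) I = 4.04·e^(−0.0792·2/12) + 4.01·e^(−0.0792·3/12) = 7.9184
Current forward F = (S − I)·e^(rT) = (135.78 − 7.9184)·e^(0.0792·9/12) = 127.8616 × 1.061200 = 135.6867
Value (long) = (F − K)·e^(−rT) = (135.6867 − 117.36) × 0.942330 = 17.2698
Value = R$17.27

R$17.27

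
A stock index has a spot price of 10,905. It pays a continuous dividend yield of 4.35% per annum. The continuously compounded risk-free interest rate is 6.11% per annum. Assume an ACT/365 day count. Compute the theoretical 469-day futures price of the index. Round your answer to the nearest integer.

11,154

F = S·e^((r − q)T) = 10905 · e^((0.0611 − 0.0435) × 469/365)
= 10905 · e^0.022615 = 10905 × 1.022873
F = 11,154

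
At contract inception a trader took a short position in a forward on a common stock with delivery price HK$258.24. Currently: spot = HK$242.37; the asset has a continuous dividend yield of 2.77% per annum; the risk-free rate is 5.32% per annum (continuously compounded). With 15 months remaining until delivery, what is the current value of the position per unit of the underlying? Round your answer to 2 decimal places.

HK$7.50

Current fair forward for the remaining 15 months: F = S·e^((r − q)·T), (r − q) = 0.0532 − 0.0277 = 0.0255
F = 242.37 · e^(0.0255 × 15/12) = 242.37 × 1.032388 = 250.2199
Value of long forward = (F − K)·e^(−rT) = (250.2199 − 258.24) · e^(−0.0532·15/12)
= -8.0201 × 0.935663 = -7.50
Short position value = −(long value) = HK$7.50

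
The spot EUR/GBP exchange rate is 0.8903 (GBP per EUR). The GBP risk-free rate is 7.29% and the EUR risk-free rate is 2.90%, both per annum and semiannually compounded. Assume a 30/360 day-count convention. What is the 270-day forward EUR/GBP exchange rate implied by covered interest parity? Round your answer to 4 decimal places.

0.9193

By covered interest parity, F = S · (1+r_GBP/2)^(2T) / (1+r_EUR/2)^(2T)
= 0.8903 × 1.055170 / 1.021829 = 0.8903 × 1.032629
F = 0.9193 GBP per EUR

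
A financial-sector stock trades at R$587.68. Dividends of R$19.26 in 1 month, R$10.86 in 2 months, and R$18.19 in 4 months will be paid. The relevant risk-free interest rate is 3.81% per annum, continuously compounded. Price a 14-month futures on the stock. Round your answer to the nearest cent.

R$564.26

PV(dividends) I = 19.26·e^(−0.0381·1/12) + 10.86·e^(−0.0381·2/12) + 18.19·e^(−0.0381·4/12)
I = 19.1989 + 10.7913 + 17.9604 = 47.9506
F = (S − I)·e^(rT) = (587.68 − 47.9506) · e^(0.0381·14/12)
= 539.7294 · e^0.044450 = 539.7294 × 1.045453 = R$564.26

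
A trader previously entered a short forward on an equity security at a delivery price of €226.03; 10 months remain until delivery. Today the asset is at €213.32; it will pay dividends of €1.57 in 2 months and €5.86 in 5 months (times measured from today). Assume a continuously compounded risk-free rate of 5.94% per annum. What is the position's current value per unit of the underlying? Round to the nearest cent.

€9.07

PV(remaining dividends) I = 1.57·e^(−0.0594·2/12) + 5.86·e^(−0.0594·5/12) = 7.2713
Current forward F = (S − I)·e^(rT) = (213.32 − 7.2713)·e^(0.0594·10/12) = 206.0487 × 1.050746 = 216.5048
Value (long) = (F − K)·e^(−rT) = (216.5048 − 226.03) × 0.951705 = -9.0652
Short position value = −(long value) = €9.07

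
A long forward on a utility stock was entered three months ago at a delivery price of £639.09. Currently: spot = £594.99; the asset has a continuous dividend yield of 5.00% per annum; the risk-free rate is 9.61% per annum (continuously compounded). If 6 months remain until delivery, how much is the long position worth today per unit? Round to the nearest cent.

-£28.81

Current fair forward for the remaining 6 months: F = S·e^((r − q)·T), (r − q) = 0.0961 − 0.0500 = 0.0461
F = 594.99 · e^(0.0461 × 6/12) = 594.99 × 1.023318 = 608.8640
Value of long forward = (F − K)·e^(−rT) = (608.8640 − 639.09) · e^(−0.0961·6/12)
= -30.2260 × 0.953086 = -28.81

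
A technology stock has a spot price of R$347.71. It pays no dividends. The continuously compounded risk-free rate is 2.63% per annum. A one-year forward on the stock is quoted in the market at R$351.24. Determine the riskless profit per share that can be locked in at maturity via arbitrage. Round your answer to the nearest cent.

R$5.74 per share

Fair forward: F* = S·e^(carry·T), with carry = r = 0.0263
F* = 347.71 · e^(0.0263 × 12/12) = 347.71 · e^0.026300 = 347.71 × 1.026649 = R$356.9761
Market R$351.24 < fair R$356.9761: forward underpriced → reverse cash-and-carry (short spot, go long the forward).
At maturity, profit = |F_mkt − F*| = |351.24 − 356.9761| = R$5.74 per share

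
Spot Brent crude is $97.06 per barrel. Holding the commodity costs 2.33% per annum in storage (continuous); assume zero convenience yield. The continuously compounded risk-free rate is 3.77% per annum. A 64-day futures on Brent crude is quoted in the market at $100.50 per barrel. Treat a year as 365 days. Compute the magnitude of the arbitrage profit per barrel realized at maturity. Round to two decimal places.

Fair futures: F* = S·e^(carry·T), with carry = (r + u) = 0.0377 + 0.0233 = 0.0610
F* = 97.06 · e^(0.0610 × 64/365) = 97.06 · e^0.010696 = 97.06 × 1.010753 = $98.1037
Market $100.50 > fair $98.1037: forward overpriced → cash-and-carry (buy spot, short the forward).
At maturity, profit = |F_mkt − F*| = |100.50 − 98.1037| = $2.40 per barrel

$2.40 per barrel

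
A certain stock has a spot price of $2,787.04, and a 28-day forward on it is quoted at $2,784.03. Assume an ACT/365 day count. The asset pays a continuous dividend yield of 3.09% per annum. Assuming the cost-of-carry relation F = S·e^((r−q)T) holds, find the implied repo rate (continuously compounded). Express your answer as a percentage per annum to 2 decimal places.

From F = S·e^((r−q)T): (r − q) = ln(F/S)/T
ln(2784.03/2787.04) = ln(0.998920) = -0.001081
(r − q) = -0.001081 / (28/365) = -0.014092
r = ln(F/S)/T + q = -0.014092 + 0.0309 = 0.016808
r = 1.68%

1.68%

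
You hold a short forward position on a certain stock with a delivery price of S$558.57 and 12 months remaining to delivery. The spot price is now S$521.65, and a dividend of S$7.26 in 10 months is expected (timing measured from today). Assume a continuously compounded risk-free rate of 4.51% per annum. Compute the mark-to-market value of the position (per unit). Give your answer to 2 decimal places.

S$19.28

PV(remaining dividends) I = 7.26·e^(−0.0451·10/12) = 6.9922
Current forward F = (S − I)·e^(rT) = (521.65 − 6.9922)·e^(0.0451·12/12) = 514.6578 × 1.046132 = 538.4000
Value (long) = (F − K)·e^(−rT) = (538.4000 − 558.57) × 0.955902 = -19.2805
Short position value = −(long value) = S$19.28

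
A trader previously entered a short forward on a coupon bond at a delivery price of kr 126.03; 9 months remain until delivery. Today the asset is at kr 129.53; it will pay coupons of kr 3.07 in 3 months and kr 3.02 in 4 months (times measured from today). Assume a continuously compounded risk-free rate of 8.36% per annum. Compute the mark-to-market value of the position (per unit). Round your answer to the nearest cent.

-kr 5.22

PV(remaining coupons) I = 3.07·e^(−0.0836·3/12) + 3.02·e^(−0.0836·4/12) = 5.9435
Current forward F = (S − I)·e^(rT) = (129.53 − 5.9435)·e^(0.0836·9/12) = 123.5865 × 1.064707 = 131.5834
Value (long) = (F − K)·e^(−rT) = (131.5834 − 126.03) × 0.939225 = 5.2159
Short position value = −(long value) = -kr 5.22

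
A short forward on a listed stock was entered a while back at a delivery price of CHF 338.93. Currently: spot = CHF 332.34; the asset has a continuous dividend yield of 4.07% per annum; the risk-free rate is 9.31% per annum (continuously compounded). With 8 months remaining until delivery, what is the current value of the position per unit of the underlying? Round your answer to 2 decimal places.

-CHF 4.91

Current fair forward for the remaining 8 months: F = S·e^((r − q)·T), (r − q) = 0.0931 − 0.0407 = 0.0524
F = 332.34 · e^(0.0524 × 8/12) = 332.34 × 1.035551 = 344.1550
Value of long forward = (F − K)·e^(−rT) = (344.1550 − 338.93) · e^(−0.0931·8/12)
= 5.2250 × 0.939820 = 4.91
Short position value = −(long value) = -CHF 4.91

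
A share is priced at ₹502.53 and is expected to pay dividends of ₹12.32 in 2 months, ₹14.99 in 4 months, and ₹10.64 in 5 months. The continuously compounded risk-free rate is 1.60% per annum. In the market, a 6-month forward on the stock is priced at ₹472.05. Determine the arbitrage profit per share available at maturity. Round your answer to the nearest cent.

₹3.55 per share

PV(dividends) I = 12.32·e^(−0.0160·2/12) + 14.99·e^(−0.0160·4/12) + 10.64·e^(−0.0160·5/12) = 37.7668
Fair forward F* = (S − I)·e^(rT) = (502.53 − 37.7668)·e^0.008000 = 464.7632 × 1.008032 = 468.4962
Market ₹472.05 > fair 468.4962: forward overpriced → cash-and-carry (borrow at r, buy the stock and collect the dividends, short the forward).
Profit at T = |F_mkt − F*| = |472.05 − 468.4962| = ₹3.55 per share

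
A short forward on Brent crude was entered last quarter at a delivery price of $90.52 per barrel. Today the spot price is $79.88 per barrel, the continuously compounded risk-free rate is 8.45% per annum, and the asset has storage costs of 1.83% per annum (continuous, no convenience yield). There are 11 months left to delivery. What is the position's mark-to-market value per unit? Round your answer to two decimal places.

$2.54 per barrel

Current fair forward for the remaining 11 months: F = S·e^((r + u)·T), (r + u) = 0.0845 + 0.0183 = 0.1028
F = 79.88 · e^(0.1028 × 11/12) = 79.88 × 1.098816 = 87.7734
Value of long forward = (F − K)·e^(−rT) = (87.7734 − 90.52) · e^(−0.0845·11/12)
= -2.7466 × 0.925466 = -2.54
Short position value = −(long value) = $2.54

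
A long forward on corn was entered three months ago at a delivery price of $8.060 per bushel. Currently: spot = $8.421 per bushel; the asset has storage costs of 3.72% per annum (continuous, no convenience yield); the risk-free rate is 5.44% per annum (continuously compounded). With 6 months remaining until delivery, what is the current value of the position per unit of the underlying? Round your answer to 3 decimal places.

Current fair forward for the remaining 6 months: F = S·e^((r + u)·T), (r + u) = 0.0544 + 0.0372 = 0.0916
F = 8.421 · e^(0.0916 × 6/12) = 8.421 × 1.046865 = 8.8157
Value of long forward = (F − K)·e^(−rT) = (8.8157 − 8.060) · e^(−0.0544·6/12)
= 0.7557 × 0.973167 = 0.735

$0.735 per bushel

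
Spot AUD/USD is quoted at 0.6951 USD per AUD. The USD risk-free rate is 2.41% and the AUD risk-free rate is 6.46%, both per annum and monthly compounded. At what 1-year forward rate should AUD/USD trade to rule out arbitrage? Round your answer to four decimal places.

0.6676

By covered interest parity, F = S · (1+r_USD/12)^(12T) / (1+r_AUD/12)^(12T)
= 0.6951 × 1.024368 / 1.066547 = 0.6951 × 0.960453
F = 0.6676 USD per AUD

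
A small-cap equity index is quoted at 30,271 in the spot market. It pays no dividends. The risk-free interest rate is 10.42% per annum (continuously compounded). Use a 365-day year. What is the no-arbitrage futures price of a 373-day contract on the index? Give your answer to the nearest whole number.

33,672

F = S·e^(rT) = 30271 · e^(0.1042 × 373/365)
= 30271 · e^0.106484 = 30271 × 1.112360
F = 33,672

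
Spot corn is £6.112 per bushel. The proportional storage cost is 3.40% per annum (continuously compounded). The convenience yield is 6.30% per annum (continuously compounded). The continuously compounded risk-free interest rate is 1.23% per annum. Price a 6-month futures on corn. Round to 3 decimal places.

Net carry = r + u − y = 0.0123 + 0.0340 − 0.0630 = -0.0167
F = S·e^((r+u−y)T) = 6.112 · e^(-0.0167 × 6/12) = 6.112 · e^-0.008350
= 6.112 × 0.991685 = £6.061 per bushel

£6.061 per bushel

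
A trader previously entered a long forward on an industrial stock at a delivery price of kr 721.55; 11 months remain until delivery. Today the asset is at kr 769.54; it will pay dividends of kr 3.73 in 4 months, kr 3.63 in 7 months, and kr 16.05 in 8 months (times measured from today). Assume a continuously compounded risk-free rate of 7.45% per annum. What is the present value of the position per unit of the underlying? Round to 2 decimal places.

PV(remaining dividends) I = 3.73·e^(−0.0745·4/12) + 3.63·e^(−0.0745·7/12) + 16.05·e^(−0.0745·8/12) = 22.3865
Current forward F = (S − I)·e^(rT) = (769.54 − 22.3865)·e^(0.0745·11/12) = 747.1535 × 1.070678 = 799.9608
Value (long) = (F − K)·e^(−rT) = (799.9608 − 721.55) × 0.933988 = 73.2347
Value = kr 73.23

kr 73.23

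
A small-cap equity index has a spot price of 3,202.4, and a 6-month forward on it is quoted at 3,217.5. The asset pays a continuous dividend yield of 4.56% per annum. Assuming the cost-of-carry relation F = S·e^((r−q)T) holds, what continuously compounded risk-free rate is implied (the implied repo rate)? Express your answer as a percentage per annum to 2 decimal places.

From F = S·e^((r−q)T): (r − q) = ln(F/S)/T
ln(3217.5/3202.4) = ln(1.004715) = 0.004704
(r − q) = 0.004704 / (6/12) = 0.009408
r = ln(F/S)/T + q = 0.009408 + 0.0456 = 0.055008
r = 5.50%

5.50%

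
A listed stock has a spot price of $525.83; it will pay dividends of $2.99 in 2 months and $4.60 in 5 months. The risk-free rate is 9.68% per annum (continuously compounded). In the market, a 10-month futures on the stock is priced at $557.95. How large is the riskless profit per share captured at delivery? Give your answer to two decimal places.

PV(dividends) I = 2.99·e^(−0.0968·2/12) + 4.60·e^(−0.0968·5/12) = 7.3603
Fair futures F* = (S − I)·e^(rT) = (525.83 − 7.3603)·e^0.080667 = 518.4697 × 1.084010 = 562.0263
Market $557.95 < fair 562.0263: forward underpriced → reverse cash-and-carry (short the stock, invest proceeds at r, pay the dividends, go long the forward).
Profit at T = |F_mkt − F*| = |557.95 − 562.0263| = $4.08 per share

$4.08 per share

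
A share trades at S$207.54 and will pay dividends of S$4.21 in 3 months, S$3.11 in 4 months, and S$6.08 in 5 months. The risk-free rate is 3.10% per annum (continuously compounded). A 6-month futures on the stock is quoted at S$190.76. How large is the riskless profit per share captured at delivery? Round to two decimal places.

PV(dividends) I = 4.21·e^(−0.0310·3/12) + 3.11·e^(−0.0310·4/12) + 6.08·e^(−0.0310·5/12) = 13.2575
Fair futures F* = (S − I)·e^(rT) = (207.54 − 13.2575)·e^0.015500 = 194.2825 × 1.015621 = 197.3174
Market S$190.76 < fair 197.3174: forward underpriced → reverse cash-and-carry (short the stock, invest proceeds at r, pay the dividends, go long the forward).
Profit at T = |F_mkt − F*| = |190.76 − 197.3174| = S$6.56 per share

S$6.56 per share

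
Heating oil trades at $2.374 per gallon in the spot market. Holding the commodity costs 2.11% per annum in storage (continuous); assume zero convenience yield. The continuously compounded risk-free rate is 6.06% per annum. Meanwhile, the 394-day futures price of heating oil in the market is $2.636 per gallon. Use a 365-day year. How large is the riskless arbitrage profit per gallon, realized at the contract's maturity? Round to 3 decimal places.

Fair futures: F* = S·e^(carry·T), with carry = (r + u) = 0.0606 + 0.0211 = 0.0817
F* = 2.374 · e^(0.0817 × 394/365) = 2.374 · e^0.088191 = 2.374 × 1.092197 = $2.5929
Market $2.636 > fair $2.5929: forward overpriced → cash-and-carry (buy spot, short the forward).
At maturity, profit = |F_mkt − F*| = |2.636 − 2.5929| = $0.043 per gallon

$0.043 per gallon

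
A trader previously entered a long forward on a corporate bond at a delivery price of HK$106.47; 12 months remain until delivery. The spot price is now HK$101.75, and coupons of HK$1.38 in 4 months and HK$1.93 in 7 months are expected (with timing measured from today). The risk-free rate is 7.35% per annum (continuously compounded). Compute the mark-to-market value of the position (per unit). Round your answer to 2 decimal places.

-HK$0.37

PV(remaining coupons) I = 1.38·e^(−0.0735·4/12) + 1.93·e^(−0.0735·7/12) = 3.1956
Current forward F = (S − I)·e^(rT) = (101.75 − 3.1956)·e^(0.0735·12/12) = 98.5544 × 1.076269 = 106.0710
Value (long) = (F − K)·e^(−rT) = (106.0710 − 106.47) × 0.929136 = -0.3707
Value = -HK$0.37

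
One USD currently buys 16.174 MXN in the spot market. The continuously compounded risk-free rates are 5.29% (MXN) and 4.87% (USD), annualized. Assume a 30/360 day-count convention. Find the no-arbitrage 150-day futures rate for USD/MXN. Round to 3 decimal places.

16.202

F = S·e^((r_MXN − r_USD)T) = 16.174 · e^((0.0529 − 0.0487) × 150/360)
= 16.174 · e^0.001750 = 16.174 × 1.001752
F = 16.202 MXN per USD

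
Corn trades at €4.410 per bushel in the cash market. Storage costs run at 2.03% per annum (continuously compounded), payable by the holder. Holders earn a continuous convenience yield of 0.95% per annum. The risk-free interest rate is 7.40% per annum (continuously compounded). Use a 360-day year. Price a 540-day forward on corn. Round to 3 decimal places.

Net carry = r + u − y = 0.0740 + 0.0203 − 0.0095 = 0.0848
F = S·e^((r+u−y)T) = 4.410 · e^(0.0848 × 540/360) = 4.410 · e^0.127200
= 4.410 × 1.135644 = €5.008 per bushel

€5.008 per bushel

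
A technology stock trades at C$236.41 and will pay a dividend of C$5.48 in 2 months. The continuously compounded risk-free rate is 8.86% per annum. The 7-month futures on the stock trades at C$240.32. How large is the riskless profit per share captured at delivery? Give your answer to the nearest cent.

PV(dividends) I = 5.48·e^(−0.0886·2/12) = 5.3997
Fair futures F* = (S − I)·e^(rT) = (236.41 − 5.3997)·e^0.051683 = 231.0103 × 1.053042 = 243.2635
Market C$240.32 < fair 243.2635: forward underpriced → reverse cash-and-carry (short the stock, invest proceeds at r, pay the dividends, go long the forward).
Profit at T = |F_mkt − F*| = |240.32 − 243.2635| = C$2.94 per share

C$2.94 per share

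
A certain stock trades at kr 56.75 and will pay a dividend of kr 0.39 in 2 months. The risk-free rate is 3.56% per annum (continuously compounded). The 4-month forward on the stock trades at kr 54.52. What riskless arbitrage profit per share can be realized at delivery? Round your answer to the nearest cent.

PV(dividends) I = 0.39·e^(−0.0356·2/12) = 0.3877
Fair forward F* = (S − I)·e^(rT) = (56.75 − 0.3877)·e^0.011867 = 56.3623 × 1.011938 = 57.0352
Market kr 54.52 < fair 57.0352: forward underpriced → reverse cash-and-carry (short the stock, invest proceeds at r, pay the dividends, go long the forward).
Profit at T = |F_mkt − F*| = |54.52 − 57.0352| = kr 2.52 per share

kr 2.52 per share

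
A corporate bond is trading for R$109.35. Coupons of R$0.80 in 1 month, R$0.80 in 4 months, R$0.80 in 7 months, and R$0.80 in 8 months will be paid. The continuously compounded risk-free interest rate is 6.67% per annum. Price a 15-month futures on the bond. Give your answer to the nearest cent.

R$115.47

PV(coupons) I = 0.80·e^(−0.0667·1/12) + 0.80·e^(−0.0667·4/12) + 0.80·e^(−0.0667·7/12) + 0.80·e^(−0.0667·8/12)
I = 0.7956 + 0.7824 + 0.7695 + 0.7652 = 3.1127
F = (S − I)·e^(rT) = (109.35 − 3.1127) · e^(0.0667·15/12)
= 106.2373 · e^0.083375 = 106.2373 × 1.086949 = R$115.47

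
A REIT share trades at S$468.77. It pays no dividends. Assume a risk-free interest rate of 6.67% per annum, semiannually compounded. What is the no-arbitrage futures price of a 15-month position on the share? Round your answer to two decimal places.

S$508.84

F = S · (1+r/2)^(2T)
= 468.77 × 1.085472
F = S$508.84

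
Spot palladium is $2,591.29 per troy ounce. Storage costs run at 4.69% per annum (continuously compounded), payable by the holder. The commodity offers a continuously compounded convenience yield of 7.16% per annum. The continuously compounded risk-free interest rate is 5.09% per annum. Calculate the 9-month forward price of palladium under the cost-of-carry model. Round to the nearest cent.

Net carry = r + u − y = 0.0509 + 0.0469 − 0.0716 = 0.0262
F = S·e^((r+u−y)T) = 2591.29 · e^(0.0262 × 9/12) = 2591.29 · e^0.01965000
= 2591.29 × 1.01984433 = $2,642.71 per troy ounce

$2,642.71 per troy ounce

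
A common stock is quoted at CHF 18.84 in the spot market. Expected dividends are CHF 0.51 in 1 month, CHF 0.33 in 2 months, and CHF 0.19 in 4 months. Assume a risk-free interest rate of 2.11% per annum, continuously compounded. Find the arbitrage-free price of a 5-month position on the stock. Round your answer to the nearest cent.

PV(dividends) I = 0.51·e^(−0.0211·1/12) + 0.33·e^(−0.0211·2/12) + 0.19·e^(−0.0211·4/12)
I = 0.5091 + 0.3288 + 0.1887 = 1.0266
F = (S − I)·e^(rT) = (18.84 − 1.0266) · e^(0.0211·5/12)
= 17.8134 · e^0.008792 = 17.8134 × 1.008831 = CHF 17.97

CHF 17.97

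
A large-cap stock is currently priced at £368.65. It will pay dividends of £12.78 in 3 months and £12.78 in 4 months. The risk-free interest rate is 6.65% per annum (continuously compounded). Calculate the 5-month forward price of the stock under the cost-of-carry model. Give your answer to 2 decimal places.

£353.23

PV(dividends) I = 12.78·e^(−0.0665·3/12) + 12.78·e^(−0.0665·4/12)
I = 12.5693 + 12.4998 = 25.0691
F = (S − I)·e^(rT) = (368.65 − 25.0691) · e^(0.0665·5/12)
= 343.5809 · e^0.027708 = 343.5809 × 1.028095 = £353.23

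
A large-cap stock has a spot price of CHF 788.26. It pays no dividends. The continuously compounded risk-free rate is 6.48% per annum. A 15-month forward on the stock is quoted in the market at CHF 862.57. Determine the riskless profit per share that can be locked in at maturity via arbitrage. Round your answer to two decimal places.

CHF 7.80 per share

Fair forward: F* = S·e^(carry·T), with carry = r = 0.0648
F* = 788.26 · e^(0.0648 × 15/12) = 788.26 · e^0.081000 = 788.26 × 1.084371 = CHF 854.7663
Market CHF 862.57 > fair CHF 854.7663: forward overpriced → cash-and-carry (buy spot, short the forward).
At maturity, profit = |F_mkt − F*| = |862.57 − 854.7663| = CHF 7.80 per share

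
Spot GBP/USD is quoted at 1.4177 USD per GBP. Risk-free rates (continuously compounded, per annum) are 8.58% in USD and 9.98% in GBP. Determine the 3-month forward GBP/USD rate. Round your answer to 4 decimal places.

1.4127

F = S·e^((r_USD − r_GBP)T) = 1.4177 · e^((0.0858 − 0.0998) × 3/12)
= 1.4177 · e^-0.003500 = 1.4177 × 0.996506
F = 1.4127 USD per GBP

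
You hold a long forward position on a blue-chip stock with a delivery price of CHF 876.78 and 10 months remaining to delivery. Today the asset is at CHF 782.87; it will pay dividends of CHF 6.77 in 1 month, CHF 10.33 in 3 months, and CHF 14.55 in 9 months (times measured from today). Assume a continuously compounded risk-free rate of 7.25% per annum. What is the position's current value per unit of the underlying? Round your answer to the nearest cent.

-CHF 73.16

PV(remaining dividends) I = 6.77·e^(−0.0725·1/12) + 10.33·e^(−0.0725·3/12) + 14.55·e^(−0.0725·9/12) = 30.6536
Current forward F = (S − I)·e^(rT) = (782.87 − 30.6536)·e^(0.0725·10/12) = 752.2164 × 1.062279 = 799.0637
Value (long) = (F − K)·e^(−rT) = (799.0637 − 876.78) × 0.941372 = -73.1599
Value = -CHF 73.16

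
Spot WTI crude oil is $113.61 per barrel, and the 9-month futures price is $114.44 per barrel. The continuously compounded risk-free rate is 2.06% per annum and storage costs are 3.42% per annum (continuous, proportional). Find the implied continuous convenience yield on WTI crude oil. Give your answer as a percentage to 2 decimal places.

F = S·e^((r+u−y)T) ⇒ (r+u−y) = ln(F/S)/T
ln(114.44/113.61) = 0.007279; /T ⇒ 0.009705
y = r + u − ln(F/S)/T = 0.0206 + 0.0342 − 0.009705 = 0.045095
y = 4.51%

4.51%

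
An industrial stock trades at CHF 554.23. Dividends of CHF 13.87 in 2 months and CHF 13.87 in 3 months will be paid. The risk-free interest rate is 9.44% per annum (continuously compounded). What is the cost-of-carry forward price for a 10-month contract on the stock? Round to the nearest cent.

PV(dividends) I = 13.87·e^(−0.0944·2/12) + 13.87·e^(−0.0944·3/12)
I = 13.6535 + 13.5465 = 27.2000
F = (S − I)·e^(rT) = (554.23 − 27.2000) · e^(0.0944·10/12)
= 527.0300 · e^0.078667 = 527.0300 × 1.081844 = CHF 570.16

CHF 570.16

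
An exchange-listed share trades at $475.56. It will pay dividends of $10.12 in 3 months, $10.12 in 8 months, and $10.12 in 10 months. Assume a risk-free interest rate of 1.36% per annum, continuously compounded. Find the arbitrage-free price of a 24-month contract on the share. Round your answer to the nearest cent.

$457.72

PV(dividends) I = 10.12·e^(−0.0136·3/12) + 10.12·e^(−0.0136·8/12) + 10.12·e^(−0.0136·10/12)
I = 10.0857 + 10.0287 + 10.0060 = 30.1204
F = (S − I)·e^(rT) = (475.56 − 30.1204) · e^(0.0136·24/12)
= 445.4396 · e^0.027200 = 445.4396 × 1.027573 = $457.72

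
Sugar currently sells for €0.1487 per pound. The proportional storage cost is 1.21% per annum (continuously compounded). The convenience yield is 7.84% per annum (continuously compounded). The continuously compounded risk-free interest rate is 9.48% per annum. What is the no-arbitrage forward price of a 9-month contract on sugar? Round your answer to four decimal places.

€0.1519 per pound

Net carry = r + u − y = 0.0948 + 0.0121 − 0.0784 = 0.0285
F = S·e^((r+u−y)T) = 0.1487 · e^(0.0285 × 9/12) = 0.1487 · e^0.021375
= 0.1487 × 1.021605 = €0.1519 per pound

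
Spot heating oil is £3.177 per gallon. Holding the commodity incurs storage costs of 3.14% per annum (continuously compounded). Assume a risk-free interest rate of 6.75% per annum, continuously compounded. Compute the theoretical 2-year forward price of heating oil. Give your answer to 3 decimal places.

Net carry = r + u − y = 0.0675 + 0.0314 − 0.0000 = 0.0989
F = S·e^((r+u−y)T) = 3.177 · e^(0.0989 × 2) = 3.177 · e^0.197800
= 3.177 × 1.218719 = £3.872 per gallon

£3.872 per gallon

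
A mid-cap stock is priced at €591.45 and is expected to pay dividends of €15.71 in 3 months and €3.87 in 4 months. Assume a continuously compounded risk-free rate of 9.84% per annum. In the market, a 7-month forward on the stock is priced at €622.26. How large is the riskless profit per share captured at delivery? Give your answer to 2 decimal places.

PV(dividends) I = 15.71·e^(−0.0984·3/12) + 3.87·e^(−0.0984·4/12) = 19.0734
Fair forward F* = (S − I)·e^(rT) = (591.45 − 19.0734)·e^0.057400 = 572.3766 × 1.059079 = 606.1920
Market €622.26 > fair 606.1920: forward overpriced → cash-and-carry (borrow at r, buy the stock and collect the dividends, short the forward).
Profit at T = |F_mkt − F*| = |622.26 − 606.1920| = €16.07 per share

€16.07 per share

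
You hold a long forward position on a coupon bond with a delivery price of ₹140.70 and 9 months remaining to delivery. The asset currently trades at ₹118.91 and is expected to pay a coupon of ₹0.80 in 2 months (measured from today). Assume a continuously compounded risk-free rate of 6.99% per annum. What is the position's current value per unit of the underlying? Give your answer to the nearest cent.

-₹15.39

PV(remaining coupons) I = 0.80·e^(−0.0699·2/12) = 0.7907
Current forward F = (S − I)·e^(rT) = (118.91 − 0.7907)·e^(0.0699·9/12) = 118.1193 × 1.053824 = 124.4770
Value (long) = (F − K)·e^(−rT) = (124.4770 − 140.70) × 0.948925 = -15.3944
Value = -₹15.39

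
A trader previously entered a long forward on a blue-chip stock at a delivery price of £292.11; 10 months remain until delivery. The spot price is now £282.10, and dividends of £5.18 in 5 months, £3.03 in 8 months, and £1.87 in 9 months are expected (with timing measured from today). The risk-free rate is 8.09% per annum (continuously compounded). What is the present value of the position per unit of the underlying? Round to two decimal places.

-£0.61

PV(remaining dividends) I = 5.18·e^(−0.0809·5/12) + 3.03·e^(−0.0809·8/12) + 1.87·e^(−0.0809·9/12) = 9.6391
Current forward F = (S − I)·e^(rT) = (282.10 − 9.6391)·e^(0.0809·10/12) = 272.4609 × 1.069741 = 291.4626
Value (long) = (F − K)·e^(−rT) = (291.4626 − 292.11) × 0.934806 = -0.6052
Value = -£0.61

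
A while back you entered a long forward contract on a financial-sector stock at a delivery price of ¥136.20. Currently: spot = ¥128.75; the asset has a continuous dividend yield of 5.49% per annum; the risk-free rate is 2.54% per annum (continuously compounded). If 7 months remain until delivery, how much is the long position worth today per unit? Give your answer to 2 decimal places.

Current fair forward for the remaining 7 months: F = S·e^((r − q)·T), (r − q) = 0.0254 − 0.0549 = -0.0295
F = 128.75 · e^(-0.0295 × 7/12) = 128.75 × 0.982939 = 126.5534
Value of long forward = (F − K)·e^(−rT) = (126.5534 − 136.20) · e^(−0.0254·7/12)
= -9.6466 × 0.985293 = -9.50

-¥9.50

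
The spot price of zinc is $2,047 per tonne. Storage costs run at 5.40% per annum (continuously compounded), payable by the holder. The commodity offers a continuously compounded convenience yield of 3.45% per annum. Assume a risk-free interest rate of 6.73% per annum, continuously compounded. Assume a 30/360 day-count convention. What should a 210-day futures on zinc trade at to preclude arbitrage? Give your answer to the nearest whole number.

$2,153 per tonne

Net carry = r + u − y = 0.0673 + 0.0540 − 0.0345 = 0.0868
F = S·e^((r+u−y)T) = 2047 · e^(0.0868 × 210/360) = 2047 · e^0.050633
= 2047 × 1.051937 = $2,153 per tonne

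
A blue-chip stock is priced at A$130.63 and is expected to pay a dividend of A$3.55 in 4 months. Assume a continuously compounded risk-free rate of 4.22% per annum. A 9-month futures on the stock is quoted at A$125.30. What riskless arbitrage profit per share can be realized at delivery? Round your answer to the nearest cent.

PV(dividends) I = 3.55·e^(−0.0422·4/12) = 3.5004
Fair futures F* = (S − I)·e^(rT) = (130.63 − 3.5004)·e^0.031650 = 127.1296 × 1.032156 = 131.2176
Market A$125.30 < fair 131.2176: forward underpriced → reverse cash-and-carry (short the stock, invest proceeds at r, pay the dividends, go long the forward).
Profit at T = |F_mkt − F*| = |125.30 − 131.2176| = A$5.92 per share

A$5.92 per share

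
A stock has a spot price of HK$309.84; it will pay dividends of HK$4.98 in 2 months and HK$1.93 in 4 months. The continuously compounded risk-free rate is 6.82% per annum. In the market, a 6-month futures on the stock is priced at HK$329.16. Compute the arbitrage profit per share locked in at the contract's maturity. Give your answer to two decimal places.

PV(dividends) I = 4.98·e^(−0.0682·2/12) + 1.93·e^(−0.0682·4/12) = 6.8103
Fair futures F* = (S − I)·e^(rT) = (309.84 − 6.8103)·e^0.034100 = 303.0297 × 1.034688 = 313.5412
Market HK$329.16 > fair 313.5412: forward overpriced → cash-and-carry (borrow at r, buy the stock and collect the dividends, short the forward).
Profit at T = |F_mkt − F*| = |329.16 − 313.5412| = HK$15.62 per share

HK$15.62 per share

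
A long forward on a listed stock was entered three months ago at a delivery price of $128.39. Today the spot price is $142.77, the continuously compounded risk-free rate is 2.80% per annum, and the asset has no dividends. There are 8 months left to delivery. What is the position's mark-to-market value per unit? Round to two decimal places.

Current fair forward for the remaining 8 months: F = S·e^(r·T), r = 0.0280
F = 142.77 · e^(0.0280 × 8/12) = 142.77 × 1.018842 = 145.4601
Value of long forward = (F − K)·e^(−rT) = (145.4601 − 128.39) · e^(−0.0280·8/12)
= 17.0701 × 0.981506 = 16.75

$16.75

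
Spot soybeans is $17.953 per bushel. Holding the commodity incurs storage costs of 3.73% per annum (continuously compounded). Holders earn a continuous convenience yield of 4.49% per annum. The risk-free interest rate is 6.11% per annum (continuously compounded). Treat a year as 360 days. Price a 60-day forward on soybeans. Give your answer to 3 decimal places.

$18.114 per bushel

Net carry = r + u − y = 0.0611 + 0.0373 − 0.0449 = 0.0535
F = S·e^((r+u−y)T) = 17.953 · e^(0.0535 × 60/360) = 17.953 · e^0.008917
= 17.953 × 1.008957 = $18.114 per bushel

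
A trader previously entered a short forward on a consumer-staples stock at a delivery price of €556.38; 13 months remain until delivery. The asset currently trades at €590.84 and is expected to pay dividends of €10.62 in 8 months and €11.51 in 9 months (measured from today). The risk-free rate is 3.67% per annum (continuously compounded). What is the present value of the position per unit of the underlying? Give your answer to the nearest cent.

-€34.59

PV(remaining dividends) I = 10.62·e^(−0.0367·8/12) + 11.51·e^(−0.0367·9/12) = 21.5608
Current forward F = (S − I)·e^(rT) = (590.84 − 21.5608)·e^(0.0367·13/12) = 569.2792 × 1.040559 = 592.3686
Value (long) = (F − K)·e^(−rT) = (592.3686 − 556.38) × 0.961022 = 34.5858
Short position value = −(long value) = -€34.59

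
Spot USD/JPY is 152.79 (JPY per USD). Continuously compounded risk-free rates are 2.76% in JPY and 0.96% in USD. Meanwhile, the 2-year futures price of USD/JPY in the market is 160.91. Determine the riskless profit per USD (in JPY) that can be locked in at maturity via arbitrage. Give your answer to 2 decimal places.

Fair futures: F* = S·e^(carry·T), with carry = (r_JPY − r_USD) = 0.0276 − 0.0096 = 0.0180
F* = 152.79 · e^(0.0180 × 2) = 152.79 · e^0.036000 = 152.79 × 1.036656 = 158.3907
Market 160.91 > fair 158.3907: forward overpriced → cash-and-carry (buy spot, short the forward).
At maturity, profit = |F_mkt − F*| = |160.91 − 158.3907| = 2.52 per USD (in JPY)

2.52 per USD (in JPY)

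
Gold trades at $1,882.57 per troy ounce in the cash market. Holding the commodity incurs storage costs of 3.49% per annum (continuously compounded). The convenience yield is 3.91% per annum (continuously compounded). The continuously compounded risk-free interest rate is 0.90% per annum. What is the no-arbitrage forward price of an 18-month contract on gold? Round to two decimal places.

Net carry = r + u − y = 0.0090 + 0.0349 − 0.0391 = 0.0048
F = S·e^((r+u−y)T) = 1882.57 · e^(0.0048 × 18/12) = 1882.57 · e^0.00720000
= 1882.57 × 1.00722598 = $1,896.17 per troy ounce

$1,896.17 per troy ounce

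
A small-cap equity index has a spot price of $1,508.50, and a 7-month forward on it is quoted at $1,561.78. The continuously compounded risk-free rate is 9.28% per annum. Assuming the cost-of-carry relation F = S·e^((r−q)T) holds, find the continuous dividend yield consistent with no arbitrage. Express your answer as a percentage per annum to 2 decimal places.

3.33%

From F = S·e^((r−q)T): (r − q) = ln(F/S)/T
ln(1561.78/1508.50) = ln(1.035320) = 0.034711
(r − q) = 0.034711 / (7/12) = 0.059505
q = r − ln(F/S)/T = 0.0928 − 0.059505 = 0.033295
q = 3.33%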